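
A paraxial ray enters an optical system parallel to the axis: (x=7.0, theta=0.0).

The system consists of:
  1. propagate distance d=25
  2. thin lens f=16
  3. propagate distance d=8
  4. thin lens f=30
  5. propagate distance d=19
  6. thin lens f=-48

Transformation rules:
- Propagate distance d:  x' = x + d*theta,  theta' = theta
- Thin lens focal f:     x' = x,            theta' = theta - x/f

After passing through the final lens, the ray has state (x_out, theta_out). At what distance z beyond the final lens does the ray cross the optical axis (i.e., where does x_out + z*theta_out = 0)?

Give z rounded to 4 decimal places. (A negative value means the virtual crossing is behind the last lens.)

Initial: x=7.0000 theta=0.0000
After 1 (propagate distance d=25): x=7.0000 theta=0.0000
After 2 (thin lens f=16): x=7.0000 theta=-0.4375
After 3 (propagate distance d=8): x=3.5000 theta=-0.4375
After 4 (thin lens f=30): x=3.5000 theta=-133/240 (≈-0.5542)
After 5 (propagate distance d=19): x=-1687/240 (≈-7.0292) theta=-133/240 (≈-0.5542)
After 6 (thin lens f=-48): x=-1687/240 (≈-7.0292) theta=-8071/11520 (≈-0.7006)
z_focus = -x_out/theta_out = -(-1687/240)/(-8071/11520) = -11568/1153 ≈ -10.0330
Rounded to 4 decimal places: z = -10.0330

Answer: -10.0330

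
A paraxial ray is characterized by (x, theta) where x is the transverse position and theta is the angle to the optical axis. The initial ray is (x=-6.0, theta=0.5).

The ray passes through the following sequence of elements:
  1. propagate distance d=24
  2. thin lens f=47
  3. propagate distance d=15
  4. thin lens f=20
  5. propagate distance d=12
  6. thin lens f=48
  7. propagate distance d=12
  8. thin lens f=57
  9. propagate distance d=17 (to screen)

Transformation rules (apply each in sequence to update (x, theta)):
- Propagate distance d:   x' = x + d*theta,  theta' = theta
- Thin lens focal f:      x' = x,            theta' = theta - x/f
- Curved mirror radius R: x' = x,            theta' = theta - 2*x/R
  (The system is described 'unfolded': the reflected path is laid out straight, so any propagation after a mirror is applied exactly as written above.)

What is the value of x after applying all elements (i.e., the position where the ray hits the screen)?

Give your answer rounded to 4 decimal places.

Answer: -3.6931

Derivation:
Initial: x=-6.0000 theta=0.5000
After 1 (propagate distance d=24): x=6.0000 theta=0.5000
After 2 (thin lens f=47): x=6.0000 theta=35/94 (≈0.3723)
After 3 (propagate distance d=15): x=1089/94 (≈11.5851) theta=35/94 (≈0.3723)
After 4 (thin lens f=20): x=1089/94 (≈11.5851) theta=-389/1880 (≈-0.2069)
After 5 (propagate distance d=12): x=2139/235 (≈9.1021) theta=-389/1880 (≈-0.2069)
After 6 (thin lens f=48): x=2139/235 (≈9.1021) theta=-1491/3760 (≈-0.3965)
After 7 (propagate distance d=12): x=4083/940 (≈4.3436) theta=-1491/3760 (≈-0.3965)
After 8 (thin lens f=57): x=4083/940 (≈4.3436) theta=-33773/71440 (≈-0.4727)
After 9 (propagate distance d=17 (to screen)): x=-263833/71440 (≈-3.6931) theta=-33773/71440 (≈-0.4727)
Rounded to 4 decimal places: x = -3.6931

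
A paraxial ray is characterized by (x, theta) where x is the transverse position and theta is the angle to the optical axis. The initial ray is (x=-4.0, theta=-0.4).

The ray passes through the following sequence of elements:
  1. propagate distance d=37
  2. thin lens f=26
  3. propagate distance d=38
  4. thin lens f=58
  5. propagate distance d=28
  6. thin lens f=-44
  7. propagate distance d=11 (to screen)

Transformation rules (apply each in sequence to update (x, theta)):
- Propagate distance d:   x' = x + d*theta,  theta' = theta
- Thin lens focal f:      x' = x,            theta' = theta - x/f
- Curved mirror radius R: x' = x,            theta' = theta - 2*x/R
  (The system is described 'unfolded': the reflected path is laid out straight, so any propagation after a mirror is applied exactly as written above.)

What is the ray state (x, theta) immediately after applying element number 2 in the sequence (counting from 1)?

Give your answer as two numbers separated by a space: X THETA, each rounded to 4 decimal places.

Answer: -18.8000 0.3231

Derivation:
Initial: x=-4.0000 theta=-0.4000
After 1 (propagate distance d=37): x=-18.8000 theta=-0.4000
After 2 (thin lens f=26): x=-18.8000 theta=21/65 (≈0.3231)
Rounded to 4 decimal places: x = -18.8000, theta = 0.3231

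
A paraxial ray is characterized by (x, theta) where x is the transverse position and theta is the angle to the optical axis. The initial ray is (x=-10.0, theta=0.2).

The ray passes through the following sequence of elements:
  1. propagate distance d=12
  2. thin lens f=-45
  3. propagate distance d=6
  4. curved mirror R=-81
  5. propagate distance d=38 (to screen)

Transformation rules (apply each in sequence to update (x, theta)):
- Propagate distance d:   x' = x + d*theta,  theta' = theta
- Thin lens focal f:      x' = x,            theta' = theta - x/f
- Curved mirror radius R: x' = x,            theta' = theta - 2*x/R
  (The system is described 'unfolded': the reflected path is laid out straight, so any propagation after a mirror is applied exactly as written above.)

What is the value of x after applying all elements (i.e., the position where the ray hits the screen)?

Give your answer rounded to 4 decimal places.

Answer: -13.1868

Derivation:
Initial: x=-10.0000 theta=0.2000
After 1 (propagate distance d=12): x=-7.6000 theta=0.2000
After 2 (thin lens f=-45): x=-7.6000 theta=7/225 (≈0.0311)
After 3 (propagate distance d=6): x=-556/75 (≈-7.4133) theta=7/225 (≈0.0311)
After 4 (curved mirror R=-81): x=-556/75 (≈-7.4133) theta=-923/6075 (≈-0.1519)
After 5 (propagate distance d=38 (to screen)): x=-16022/1215 (≈-13.1868) theta=-923/6075 (≈-0.1519)
Rounded to 4 decimal places: x = -13.1868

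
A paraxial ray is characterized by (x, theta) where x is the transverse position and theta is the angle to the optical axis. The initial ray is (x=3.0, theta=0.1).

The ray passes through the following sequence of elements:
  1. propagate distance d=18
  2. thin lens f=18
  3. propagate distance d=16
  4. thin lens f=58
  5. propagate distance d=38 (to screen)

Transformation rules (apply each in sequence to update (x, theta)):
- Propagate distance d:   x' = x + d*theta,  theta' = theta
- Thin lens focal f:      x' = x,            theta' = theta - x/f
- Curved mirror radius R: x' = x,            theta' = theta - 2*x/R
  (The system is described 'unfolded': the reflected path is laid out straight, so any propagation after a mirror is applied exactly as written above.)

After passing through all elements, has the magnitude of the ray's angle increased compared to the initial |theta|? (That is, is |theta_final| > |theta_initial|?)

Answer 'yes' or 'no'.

Initial: x=3.0000 theta=0.1000
After 1 (propagate distance d=18): x=4.8000 theta=0.1000
After 2 (thin lens f=18): x=4.8000 theta=-1/6 (≈-0.1667)
After 3 (propagate distance d=16): x=32/15 (≈2.1333) theta=-1/6 (≈-0.1667)
After 4 (thin lens f=58): x=32/15 (≈2.1333) theta=-59/290 (≈-0.2034)
After 5 (propagate distance d=38 (to screen)): x=-487/87 (≈-5.5977) theta=-59/290 (≈-0.2034)
|theta_initial|=0.1000 |theta_final|=59/290 (≈0.2034) -> increased

Answer: yes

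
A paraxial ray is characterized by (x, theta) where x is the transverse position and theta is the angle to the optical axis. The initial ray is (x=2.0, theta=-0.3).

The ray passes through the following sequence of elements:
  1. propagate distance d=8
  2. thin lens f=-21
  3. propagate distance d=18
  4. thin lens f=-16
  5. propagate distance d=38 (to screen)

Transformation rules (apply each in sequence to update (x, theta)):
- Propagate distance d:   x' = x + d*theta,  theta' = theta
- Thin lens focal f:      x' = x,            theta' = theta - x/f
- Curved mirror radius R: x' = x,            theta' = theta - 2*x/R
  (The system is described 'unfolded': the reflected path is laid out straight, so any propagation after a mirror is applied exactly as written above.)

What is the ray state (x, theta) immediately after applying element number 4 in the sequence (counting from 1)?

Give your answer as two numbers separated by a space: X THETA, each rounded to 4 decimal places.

Answer: -6.1429 -0.7030

Derivation:
Initial: x=2.0000 theta=-0.3000
After 1 (propagate distance d=8): x=-0.4000 theta=-0.3000
After 2 (thin lens f=-21): x=-0.4000 theta=-67/210 (≈-0.3190)
After 3 (propagate distance d=18): x=-43/7 (≈-6.1429) theta=-67/210 (≈-0.3190)
After 4 (thin lens f=-16): x=-43/7 (≈-6.1429) theta=-1181/1680 (≈-0.7030)
Rounded to 4 decimal places: x = -6.1429, theta = -0.7030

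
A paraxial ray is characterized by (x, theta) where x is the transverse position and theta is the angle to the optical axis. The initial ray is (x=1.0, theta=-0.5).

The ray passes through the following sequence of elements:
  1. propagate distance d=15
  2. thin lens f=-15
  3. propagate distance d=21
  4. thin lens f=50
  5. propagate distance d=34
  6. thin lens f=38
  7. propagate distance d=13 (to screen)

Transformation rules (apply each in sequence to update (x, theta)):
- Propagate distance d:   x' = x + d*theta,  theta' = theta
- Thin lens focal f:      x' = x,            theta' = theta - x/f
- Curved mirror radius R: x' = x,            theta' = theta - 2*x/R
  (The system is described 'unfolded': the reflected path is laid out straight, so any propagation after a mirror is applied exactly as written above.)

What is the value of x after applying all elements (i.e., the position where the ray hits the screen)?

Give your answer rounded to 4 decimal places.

Initial: x=1.0000 theta=-0.5000
After 1 (propagate distance d=15): x=-6.5000 theta=-0.5000
After 2 (thin lens f=-15): x=-6.5000 theta=-14/15 (≈-0.9333)
After 3 (propagate distance d=21): x=-26.1000 theta=-14/15 (≈-0.9333)
After 4 (thin lens f=50): x=-26.1000 theta=-617/1500 (≈-0.4113)
After 5 (propagate distance d=34): x=-15032/375 (≈-40.0853) theta=-617/1500 (≈-0.4113)
After 6 (thin lens f=38): x=-15032/375 (≈-40.0853) theta=18341/28500 (≈0.6435)
After 7 (propagate distance d=13 (to screen)): x=-301333/9500 (≈-31.7193) theta=18341/28500 (≈0.6435)
Rounded to 4 decimal places: x = -31.7193

Answer: -31.7193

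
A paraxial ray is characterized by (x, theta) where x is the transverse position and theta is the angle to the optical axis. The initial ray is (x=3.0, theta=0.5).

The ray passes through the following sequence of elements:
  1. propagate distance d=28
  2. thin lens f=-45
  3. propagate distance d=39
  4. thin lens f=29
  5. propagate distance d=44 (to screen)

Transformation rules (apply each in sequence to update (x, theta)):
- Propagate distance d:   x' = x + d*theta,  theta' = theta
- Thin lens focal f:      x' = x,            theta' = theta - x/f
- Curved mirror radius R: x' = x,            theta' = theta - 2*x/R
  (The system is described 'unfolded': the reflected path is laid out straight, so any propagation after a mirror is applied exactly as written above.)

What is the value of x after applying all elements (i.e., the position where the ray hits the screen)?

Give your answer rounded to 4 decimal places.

Initial: x=3.0000 theta=0.5000
After 1 (propagate distance d=28): x=17.0000 theta=0.5000
After 2 (thin lens f=-45): x=17.0000 theta=79/90 (≈0.8778)
After 3 (propagate distance d=39): x=1537/30 (≈51.2333) theta=79/90 (≈0.8778)
After 4 (thin lens f=29): x=1537/30 (≈51.2333) theta=-8/9 (≈-0.8889)
After 5 (propagate distance d=44 (to screen)): x=1091/90 (≈12.1222) theta=-8/9 (≈-0.8889)
Rounded to 4 decimal places: x = 12.1222

Answer: 12.1222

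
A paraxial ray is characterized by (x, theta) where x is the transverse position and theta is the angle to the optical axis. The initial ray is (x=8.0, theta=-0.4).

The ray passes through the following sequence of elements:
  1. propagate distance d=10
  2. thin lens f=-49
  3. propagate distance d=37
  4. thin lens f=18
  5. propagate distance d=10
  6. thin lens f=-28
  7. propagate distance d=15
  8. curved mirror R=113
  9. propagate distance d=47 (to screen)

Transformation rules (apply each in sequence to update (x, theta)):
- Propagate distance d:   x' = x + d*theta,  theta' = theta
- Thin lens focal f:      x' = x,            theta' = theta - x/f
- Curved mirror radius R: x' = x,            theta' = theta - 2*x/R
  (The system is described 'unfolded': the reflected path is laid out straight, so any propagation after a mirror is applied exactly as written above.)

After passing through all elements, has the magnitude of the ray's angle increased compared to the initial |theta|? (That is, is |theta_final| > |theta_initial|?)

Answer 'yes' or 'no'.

Initial: x=8.0000 theta=-0.4000
After 1 (propagate distance d=10): x=4.0000 theta=-0.4000
After 2 (thin lens f=-49): x=4.0000 theta=-78/245 (≈-0.3184)
After 3 (propagate distance d=37): x=-1906/245 (≈-7.7796) theta=-78/245 (≈-0.3184)
After 4 (thin lens f=18): x=-1906/245 (≈-7.7796) theta=251/2205 (≈0.1138)
After 5 (propagate distance d=10): x=-2092/315 (≈-6.6413) theta=251/2205 (≈0.1138)
After 6 (thin lens f=-28): x=-2092/315 (≈-6.6413) theta=-272/2205 (≈-0.1234)
After 7 (propagate distance d=15): x=-18724/2205 (≈-8.4916) theta=-272/2205 (≈-0.1234)
After 8 (curved mirror R=113): x=-18724/2205 (≈-8.4916) theta=6712/249165 (≈0.0269)
After 9 (propagate distance d=47 (to screen)): x=-600116/83055 (≈-7.2255) theta=6712/249165 (≈0.0269)
|theta_initial|=0.4000 |theta_final|=6712/249165 (≈0.0269) -> not increased

Answer: no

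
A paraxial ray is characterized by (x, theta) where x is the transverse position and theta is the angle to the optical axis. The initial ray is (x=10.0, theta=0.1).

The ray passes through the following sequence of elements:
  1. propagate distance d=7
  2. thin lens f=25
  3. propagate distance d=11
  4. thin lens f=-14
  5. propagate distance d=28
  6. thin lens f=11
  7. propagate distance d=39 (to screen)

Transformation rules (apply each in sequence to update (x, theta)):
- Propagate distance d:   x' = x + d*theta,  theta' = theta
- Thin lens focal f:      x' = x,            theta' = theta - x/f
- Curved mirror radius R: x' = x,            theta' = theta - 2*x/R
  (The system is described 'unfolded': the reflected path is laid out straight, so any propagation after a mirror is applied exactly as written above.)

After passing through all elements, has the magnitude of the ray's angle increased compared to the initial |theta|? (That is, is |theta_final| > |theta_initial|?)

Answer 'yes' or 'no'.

Answer: yes

Derivation:
Initial: x=10.0000 theta=0.1000
After 1 (propagate distance d=7): x=10.7000 theta=0.1000
After 2 (thin lens f=25): x=10.7000 theta=-0.3280
After 3 (propagate distance d=11): x=7.0920 theta=-0.3280
After 4 (thin lens f=-14): x=7.0920 theta=5/28 (≈0.1786)
After 5 (propagate distance d=28): x=12.0920 theta=5/28 (≈0.1786)
After 6 (thin lens f=11): x=12.0920 theta=-35447/38500 (≈-0.9207)
After 7 (propagate distance d=39 (to screen)): x=-916891/38500 (≈-23.8154) theta=-35447/38500 (≈-0.9207)
|theta_initial|=0.1000 |theta_final|=35447/38500 (≈0.9207) -> increased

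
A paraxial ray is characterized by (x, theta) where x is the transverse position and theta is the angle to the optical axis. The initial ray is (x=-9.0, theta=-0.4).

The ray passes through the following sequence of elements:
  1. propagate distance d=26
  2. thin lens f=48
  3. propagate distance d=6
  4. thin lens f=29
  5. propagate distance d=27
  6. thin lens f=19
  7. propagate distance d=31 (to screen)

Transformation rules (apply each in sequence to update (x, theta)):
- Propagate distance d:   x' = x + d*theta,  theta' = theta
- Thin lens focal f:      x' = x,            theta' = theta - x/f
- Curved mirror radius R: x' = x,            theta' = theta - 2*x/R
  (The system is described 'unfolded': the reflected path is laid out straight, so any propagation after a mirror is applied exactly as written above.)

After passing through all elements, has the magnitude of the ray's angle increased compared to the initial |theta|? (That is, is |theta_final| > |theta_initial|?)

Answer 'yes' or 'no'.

Initial: x=-9.0000 theta=-0.4000
After 1 (propagate distance d=26): x=-19.4000 theta=-0.4000
After 2 (thin lens f=48): x=-19.4000 theta=1/240 (≈0.0042)
After 3 (propagate distance d=6): x=-19.3750 theta=1/240 (≈0.0042)
After 4 (thin lens f=29): x=-19.3750 theta=4679/6960 (≈0.6723)
After 5 (propagate distance d=27): x=-2839/2320 (≈-1.2237) theta=4679/6960 (≈0.6723)
After 6 (thin lens f=19): x=-2839/2320 (≈-1.2237) theta=48709/66120 (≈0.7367)
After 7 (propagate distance d=31 (to screen)): x=571627/26448 (≈21.6132) theta=48709/66120 (≈0.7367)
|theta_initial|=0.4000 |theta_final|=48709/66120 (≈0.7367) -> increased

Answer: yes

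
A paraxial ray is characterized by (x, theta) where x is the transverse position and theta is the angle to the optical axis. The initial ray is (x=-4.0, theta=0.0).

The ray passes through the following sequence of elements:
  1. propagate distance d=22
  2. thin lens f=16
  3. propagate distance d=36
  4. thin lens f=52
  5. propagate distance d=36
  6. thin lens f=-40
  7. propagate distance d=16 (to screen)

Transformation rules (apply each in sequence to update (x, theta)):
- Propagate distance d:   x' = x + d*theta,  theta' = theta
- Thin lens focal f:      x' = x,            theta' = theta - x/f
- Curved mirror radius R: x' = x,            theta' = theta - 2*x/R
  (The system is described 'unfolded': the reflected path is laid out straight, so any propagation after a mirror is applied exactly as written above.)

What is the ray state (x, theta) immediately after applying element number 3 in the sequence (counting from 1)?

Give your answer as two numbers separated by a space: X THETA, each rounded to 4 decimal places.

Answer: 5.0000 0.2500

Derivation:
Initial: x=-4.0000 theta=0.0000
After 1 (propagate distance d=22): x=-4.0000 theta=0.0000
After 2 (thin lens f=16): x=-4.0000 theta=0.2500
After 3 (propagate distance d=36): x=5.0000 theta=0.2500
Rounded to 4 decimal places: x = 5.0000, theta = 0.2500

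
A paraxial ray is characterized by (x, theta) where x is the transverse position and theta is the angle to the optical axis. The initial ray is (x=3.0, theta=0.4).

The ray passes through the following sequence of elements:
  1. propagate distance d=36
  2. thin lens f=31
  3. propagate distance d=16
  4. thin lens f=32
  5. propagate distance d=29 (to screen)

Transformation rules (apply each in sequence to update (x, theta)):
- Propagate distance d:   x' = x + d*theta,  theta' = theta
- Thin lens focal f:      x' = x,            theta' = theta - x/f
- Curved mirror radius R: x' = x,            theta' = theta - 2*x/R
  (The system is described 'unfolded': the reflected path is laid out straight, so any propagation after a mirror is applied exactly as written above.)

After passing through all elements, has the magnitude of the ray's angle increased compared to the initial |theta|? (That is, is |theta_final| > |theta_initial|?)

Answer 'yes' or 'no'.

Answer: yes

Derivation:
Initial: x=3.0000 theta=0.4000
After 1 (propagate distance d=36): x=17.4000 theta=0.4000
After 2 (thin lens f=31): x=17.4000 theta=-5/31 (≈-0.1613)
After 3 (propagate distance d=16): x=2297/155 (≈14.8194) theta=-5/31 (≈-0.1613)
After 4 (thin lens f=32): x=2297/155 (≈14.8194) theta=-3097/4960 (≈-0.6244)
After 5 (propagate distance d=29 (to screen)): x=-16309/4960 (≈-3.2881) theta=-3097/4960 (≈-0.6244)
|theta_initial|=0.4000 |theta_final|=3097/4960 (≈0.6244) -> increased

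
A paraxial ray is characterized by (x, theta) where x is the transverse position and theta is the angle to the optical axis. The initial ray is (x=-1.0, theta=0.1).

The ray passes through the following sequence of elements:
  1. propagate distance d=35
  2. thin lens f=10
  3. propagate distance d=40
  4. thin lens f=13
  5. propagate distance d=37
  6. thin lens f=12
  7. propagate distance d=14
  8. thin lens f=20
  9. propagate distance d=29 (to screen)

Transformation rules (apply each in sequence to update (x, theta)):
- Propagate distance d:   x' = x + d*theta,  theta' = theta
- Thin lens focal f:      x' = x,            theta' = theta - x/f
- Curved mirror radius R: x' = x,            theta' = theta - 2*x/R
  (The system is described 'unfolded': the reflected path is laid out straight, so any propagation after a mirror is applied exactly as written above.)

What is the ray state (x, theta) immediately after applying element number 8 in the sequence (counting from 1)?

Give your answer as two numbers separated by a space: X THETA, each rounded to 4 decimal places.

Answer: 1.5173 -0.0326

Derivation:
Initial: x=-1.0000 theta=0.1000
After 1 (propagate distance d=35): x=2.5000 theta=0.1000
After 2 (thin lens f=10): x=2.5000 theta=-0.1500
After 3 (propagate distance d=40): x=-3.5000 theta=-0.1500
After 4 (thin lens f=13): x=-3.5000 theta=31/260 (≈0.1192)
After 5 (propagate distance d=37): x=237/260 (≈0.9115) theta=31/260 (≈0.1192)
After 6 (thin lens f=12): x=237/260 (≈0.9115) theta=9/208 (≈0.0433)
After 7 (propagate distance d=14): x=789/520 (≈1.5173) theta=9/208 (≈0.0433)
After 8 (thin lens f=20): x=789/520 (≈1.5173) theta=-339/10400 (≈-0.0326)
Rounded to 4 decimal places: x = 1.5173, theta = -0.0326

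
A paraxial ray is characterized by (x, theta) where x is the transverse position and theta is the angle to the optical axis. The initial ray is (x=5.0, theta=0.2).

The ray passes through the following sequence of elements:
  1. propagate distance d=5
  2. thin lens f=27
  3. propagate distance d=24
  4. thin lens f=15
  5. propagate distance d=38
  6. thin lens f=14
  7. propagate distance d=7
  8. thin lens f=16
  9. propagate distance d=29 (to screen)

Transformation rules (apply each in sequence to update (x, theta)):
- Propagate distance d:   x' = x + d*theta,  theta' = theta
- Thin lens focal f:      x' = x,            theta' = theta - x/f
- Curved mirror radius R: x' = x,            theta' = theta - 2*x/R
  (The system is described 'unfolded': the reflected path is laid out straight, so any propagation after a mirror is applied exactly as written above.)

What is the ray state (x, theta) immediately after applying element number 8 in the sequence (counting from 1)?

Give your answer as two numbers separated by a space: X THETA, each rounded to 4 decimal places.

Answer: -7.3200 0.7299

Derivation:
Initial: x=5.0000 theta=0.2000
After 1 (propagate distance d=5): x=6.0000 theta=0.2000
After 2 (thin lens f=27): x=6.0000 theta=-1/45 (≈-0.0222)
After 3 (propagate distance d=24): x=82/15 (≈5.4667) theta=-1/45 (≈-0.0222)
After 4 (thin lens f=15): x=82/15 (≈5.4667) theta=-29/75 (≈-0.3867)
After 5 (propagate distance d=38): x=-692/75 (≈-9.2267) theta=-29/75 (≈-0.3867)
After 6 (thin lens f=14): x=-692/75 (≈-9.2267) theta=143/525 (≈0.2724)
After 7 (propagate distance d=7): x=-7.3200 theta=143/525 (≈0.2724)
After 8 (thin lens f=16): x=-7.3200 theta=6131/8400 (≈0.7299)
Rounded to 4 decimal places: x = -7.3200, theta = 0.7299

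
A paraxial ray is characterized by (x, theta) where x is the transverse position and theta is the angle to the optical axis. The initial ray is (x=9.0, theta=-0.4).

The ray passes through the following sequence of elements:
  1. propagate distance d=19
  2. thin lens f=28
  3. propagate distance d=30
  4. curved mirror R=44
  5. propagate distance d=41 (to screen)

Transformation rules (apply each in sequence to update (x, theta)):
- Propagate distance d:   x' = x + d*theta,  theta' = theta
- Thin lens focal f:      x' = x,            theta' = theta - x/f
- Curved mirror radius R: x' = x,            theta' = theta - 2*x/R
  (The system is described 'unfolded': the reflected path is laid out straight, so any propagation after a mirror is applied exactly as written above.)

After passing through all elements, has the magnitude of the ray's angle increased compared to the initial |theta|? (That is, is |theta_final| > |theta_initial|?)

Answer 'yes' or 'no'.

Initial: x=9.0000 theta=-0.4000
After 1 (propagate distance d=19): x=1.4000 theta=-0.4000
After 2 (thin lens f=28): x=1.4000 theta=-0.4500
After 3 (propagate distance d=30): x=-12.1000 theta=-0.4500
After 4 (curved mirror R=44): x=-12.1000 theta=0.1000
After 5 (propagate distance d=41 (to screen)): x=-8.0000 theta=0.1000
|theta_initial|=0.4000 |theta_final|=0.1000 -> not increased

Answer: no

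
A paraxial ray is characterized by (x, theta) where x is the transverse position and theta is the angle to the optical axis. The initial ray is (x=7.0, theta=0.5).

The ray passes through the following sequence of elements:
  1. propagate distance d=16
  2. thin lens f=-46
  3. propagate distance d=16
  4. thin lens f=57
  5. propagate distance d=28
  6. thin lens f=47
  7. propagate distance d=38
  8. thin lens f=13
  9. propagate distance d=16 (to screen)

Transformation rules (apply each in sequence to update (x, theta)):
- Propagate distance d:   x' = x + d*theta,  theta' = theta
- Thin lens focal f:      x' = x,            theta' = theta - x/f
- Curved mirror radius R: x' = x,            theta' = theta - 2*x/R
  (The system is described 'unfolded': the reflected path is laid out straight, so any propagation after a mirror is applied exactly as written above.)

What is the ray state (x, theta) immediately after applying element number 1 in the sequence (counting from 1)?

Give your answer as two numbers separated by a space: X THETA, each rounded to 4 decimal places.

Initial: x=7.0000 theta=0.5000
After 1 (propagate distance d=16): x=15.0000 theta=0.5000
Rounded to 4 decimal places: x = 15.0000, theta = 0.5000

Answer: 15.0000 0.5000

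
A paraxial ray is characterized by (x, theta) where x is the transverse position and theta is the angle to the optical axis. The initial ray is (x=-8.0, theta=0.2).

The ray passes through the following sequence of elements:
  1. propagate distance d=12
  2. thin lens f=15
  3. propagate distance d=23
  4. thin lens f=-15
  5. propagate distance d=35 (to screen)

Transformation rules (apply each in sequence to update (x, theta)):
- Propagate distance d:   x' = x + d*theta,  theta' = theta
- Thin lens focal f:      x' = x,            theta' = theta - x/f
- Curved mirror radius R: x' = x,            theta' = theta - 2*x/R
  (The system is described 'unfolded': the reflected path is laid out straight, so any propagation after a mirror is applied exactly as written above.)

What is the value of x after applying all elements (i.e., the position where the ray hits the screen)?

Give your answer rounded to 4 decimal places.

Answer: 45.3556

Derivation:
Initial: x=-8.0000 theta=0.2000
After 1 (propagate distance d=12): x=-5.6000 theta=0.2000
After 2 (thin lens f=15): x=-5.6000 theta=43/75 (≈0.5733)
After 3 (propagate distance d=23): x=569/75 (≈7.5867) theta=43/75 (≈0.5733)
After 4 (thin lens f=-15): x=569/75 (≈7.5867) theta=1214/1125 (≈1.0791)
After 5 (propagate distance d=35 (to screen)): x=2041/45 (≈45.3556) theta=1214/1125 (≈1.0791)
Rounded to 4 decimal places: x = 45.3556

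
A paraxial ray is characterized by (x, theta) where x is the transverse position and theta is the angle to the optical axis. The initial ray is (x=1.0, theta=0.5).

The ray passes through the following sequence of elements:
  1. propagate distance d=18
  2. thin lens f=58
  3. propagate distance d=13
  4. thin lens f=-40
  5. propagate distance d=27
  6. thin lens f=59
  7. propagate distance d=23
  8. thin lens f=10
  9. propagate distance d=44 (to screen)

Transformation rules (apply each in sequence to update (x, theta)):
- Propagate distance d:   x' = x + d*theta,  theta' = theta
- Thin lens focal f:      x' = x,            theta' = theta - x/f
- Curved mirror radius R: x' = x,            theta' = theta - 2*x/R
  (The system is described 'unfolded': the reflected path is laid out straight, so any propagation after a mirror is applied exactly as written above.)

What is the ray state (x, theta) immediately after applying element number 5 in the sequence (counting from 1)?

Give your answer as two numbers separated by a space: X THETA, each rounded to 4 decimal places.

Initial: x=1.0000 theta=0.5000
After 1 (propagate distance d=18): x=10.0000 theta=0.5000
After 2 (thin lens f=58): x=10.0000 theta=19/58 (≈0.3276)
After 3 (propagate distance d=13): x=827/58 (≈14.2586) theta=19/58 (≈0.3276)
After 4 (thin lens f=-40): x=827/58 (≈14.2586) theta=1587/2320 (≈0.6841)
After 5 (propagate distance d=27): x=75929/2320 (≈32.7280) theta=1587/2320 (≈0.6841)
Rounded to 4 decimal places: x = 32.7280, theta = 0.6841

Answer: 32.7280 0.6841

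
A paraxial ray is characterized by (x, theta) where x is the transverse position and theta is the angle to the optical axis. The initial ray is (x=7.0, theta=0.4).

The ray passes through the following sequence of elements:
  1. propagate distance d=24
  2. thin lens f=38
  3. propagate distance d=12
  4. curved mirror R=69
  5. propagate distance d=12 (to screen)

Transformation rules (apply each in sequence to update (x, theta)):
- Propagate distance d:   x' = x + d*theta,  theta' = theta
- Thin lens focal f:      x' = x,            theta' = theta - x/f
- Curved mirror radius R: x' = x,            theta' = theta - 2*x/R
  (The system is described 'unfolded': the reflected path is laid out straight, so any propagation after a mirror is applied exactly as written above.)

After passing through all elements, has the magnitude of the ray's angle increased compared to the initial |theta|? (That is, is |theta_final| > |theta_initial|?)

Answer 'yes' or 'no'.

Answer: yes

Derivation:
Initial: x=7.0000 theta=0.4000
After 1 (propagate distance d=24): x=16.6000 theta=0.4000
After 2 (thin lens f=38): x=16.6000 theta=-7/190 (≈-0.0368)
After 3 (propagate distance d=12): x=307/19 (≈16.1579) theta=-7/190 (≈-0.0368)
After 4 (curved mirror R=69): x=307/19 (≈16.1579) theta=-6623/13110 (≈-0.5052)
After 5 (propagate distance d=12 (to screen)): x=1161/115 (≈10.0957) theta=-6623/13110 (≈-0.5052)
|theta_initial|=0.4000 |theta_final|=6623/13110 (≈0.5052) -> increased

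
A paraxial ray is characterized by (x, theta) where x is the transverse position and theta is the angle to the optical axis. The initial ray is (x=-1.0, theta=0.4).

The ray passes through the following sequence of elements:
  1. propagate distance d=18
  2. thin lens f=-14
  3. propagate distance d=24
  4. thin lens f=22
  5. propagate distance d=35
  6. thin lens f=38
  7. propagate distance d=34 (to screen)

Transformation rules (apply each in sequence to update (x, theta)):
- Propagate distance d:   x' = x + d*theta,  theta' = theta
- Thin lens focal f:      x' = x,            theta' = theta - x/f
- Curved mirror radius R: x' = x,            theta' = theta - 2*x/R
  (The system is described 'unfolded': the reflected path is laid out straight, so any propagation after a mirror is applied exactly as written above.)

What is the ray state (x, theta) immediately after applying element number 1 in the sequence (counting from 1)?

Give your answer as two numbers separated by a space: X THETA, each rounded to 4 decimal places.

Answer: 6.2000 0.4000

Derivation:
Initial: x=-1.0000 theta=0.4000
After 1 (propagate distance d=18): x=6.2000 theta=0.4000
Rounded to 4 decimal places: x = 6.2000, theta = 0.4000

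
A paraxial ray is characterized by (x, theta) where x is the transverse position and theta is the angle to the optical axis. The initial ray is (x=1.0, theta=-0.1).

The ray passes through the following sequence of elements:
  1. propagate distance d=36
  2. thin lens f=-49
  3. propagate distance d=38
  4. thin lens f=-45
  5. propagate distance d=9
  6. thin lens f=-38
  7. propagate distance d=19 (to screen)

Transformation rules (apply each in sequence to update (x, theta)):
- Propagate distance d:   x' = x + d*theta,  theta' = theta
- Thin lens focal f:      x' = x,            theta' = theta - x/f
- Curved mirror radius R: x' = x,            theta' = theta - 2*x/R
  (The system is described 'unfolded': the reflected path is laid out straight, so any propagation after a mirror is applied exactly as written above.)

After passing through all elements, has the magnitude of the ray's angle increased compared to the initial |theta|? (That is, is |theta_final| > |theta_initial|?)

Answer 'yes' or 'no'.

Initial: x=1.0000 theta=-0.1000
After 1 (propagate distance d=36): x=-2.6000 theta=-0.1000
After 2 (thin lens f=-49): x=-2.6000 theta=-15/98 (≈-0.1531)
After 3 (propagate distance d=38): x=-2062/245 (≈-8.4163) theta=-15/98 (≈-0.1531)
After 4 (thin lens f=-45): x=-2062/245 (≈-8.4163) theta=-7499/22050 (≈-0.3401)
After 5 (propagate distance d=9): x=-4017/350 (≈-11.4771) theta=-7499/22050 (≈-0.3401)
After 6 (thin lens f=-38): x=-4017/350 (≈-11.4771) theta=-538033/837900 (≈-0.6421)
After 7 (propagate distance d=19 (to screen)): x=-41767/1764 (≈-23.6774) theta=-538033/837900 (≈-0.6421)
|theta_initial|=0.1000 |theta_final|=538033/837900 (≈0.6421) -> increased

Answer: yes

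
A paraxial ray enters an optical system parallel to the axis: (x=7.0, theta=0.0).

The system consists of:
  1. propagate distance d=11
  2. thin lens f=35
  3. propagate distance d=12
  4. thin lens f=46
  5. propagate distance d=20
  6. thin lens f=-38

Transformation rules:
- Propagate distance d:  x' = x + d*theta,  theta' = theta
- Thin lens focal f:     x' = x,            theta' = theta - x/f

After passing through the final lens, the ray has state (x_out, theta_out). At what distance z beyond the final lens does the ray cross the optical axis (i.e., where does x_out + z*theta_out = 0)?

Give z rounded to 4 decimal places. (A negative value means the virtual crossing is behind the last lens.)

Initial: x=7.0000 theta=0.0000
After 1 (propagate distance d=11): x=7.0000 theta=0.0000
After 2 (thin lens f=35): x=7.0000 theta=-0.2000
After 3 (propagate distance d=12): x=4.6000 theta=-0.2000
After 4 (thin lens f=46): x=4.6000 theta=-0.3000
After 5 (propagate distance d=20): x=-1.4000 theta=-0.3000
After 6 (thin lens f=-38): x=-1.4000 theta=-32/95 (≈-0.3368)
z_focus = -x_out/theta_out = -(-1.4000)/(-32/95) = -133/32 ≈ -4.1563
Rounded to 4 decimal places: z = -4.1563

Answer: -4.1563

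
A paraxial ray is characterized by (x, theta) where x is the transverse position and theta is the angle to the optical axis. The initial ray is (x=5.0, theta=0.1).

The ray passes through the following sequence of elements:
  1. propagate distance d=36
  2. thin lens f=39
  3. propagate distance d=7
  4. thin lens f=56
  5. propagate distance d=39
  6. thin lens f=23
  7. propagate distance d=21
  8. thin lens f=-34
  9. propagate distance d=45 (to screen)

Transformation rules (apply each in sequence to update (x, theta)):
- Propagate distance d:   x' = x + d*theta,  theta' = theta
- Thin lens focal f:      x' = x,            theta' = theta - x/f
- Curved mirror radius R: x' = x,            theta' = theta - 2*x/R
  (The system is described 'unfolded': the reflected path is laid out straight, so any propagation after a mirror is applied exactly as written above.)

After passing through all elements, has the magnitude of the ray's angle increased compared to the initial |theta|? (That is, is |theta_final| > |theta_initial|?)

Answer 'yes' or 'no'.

Answer: yes

Derivation:
Initial: x=5.0000 theta=0.1000
After 1 (propagate distance d=36): x=8.6000 theta=0.1000
After 2 (thin lens f=39): x=8.6000 theta=-47/390 (≈-0.1205)
After 3 (propagate distance d=7): x=605/78 (≈7.7564) theta=-47/390 (≈-0.1205)
After 4 (thin lens f=56): x=605/78 (≈7.7564) theta=-5657/21840 (≈-0.2590)
After 5 (propagate distance d=39): x=-51223/21840 (≈-2.3454) theta=-5657/21840 (≈-0.2590)
After 6 (thin lens f=23): x=-51223/21840 (≈-2.3454) theta=-3287/20930 (≈-0.1570)
After 7 (propagate distance d=21): x=-2834777/502320 (≈-5.6434) theta=-3287/20930 (≈-0.1570)
After 8 (thin lens f=-34): x=-2834777/502320 (≈-5.6434) theta=-5516969/17078880 (≈-0.3230)
After 9 (propagate distance d=45 (to screen)): x=-344646023/17078880 (≈-20.1797) theta=-5516969/17078880 (≈-0.3230)
|theta_initial|=0.1000 |theta_final|=5516969/17078880 (≈0.3230) -> increased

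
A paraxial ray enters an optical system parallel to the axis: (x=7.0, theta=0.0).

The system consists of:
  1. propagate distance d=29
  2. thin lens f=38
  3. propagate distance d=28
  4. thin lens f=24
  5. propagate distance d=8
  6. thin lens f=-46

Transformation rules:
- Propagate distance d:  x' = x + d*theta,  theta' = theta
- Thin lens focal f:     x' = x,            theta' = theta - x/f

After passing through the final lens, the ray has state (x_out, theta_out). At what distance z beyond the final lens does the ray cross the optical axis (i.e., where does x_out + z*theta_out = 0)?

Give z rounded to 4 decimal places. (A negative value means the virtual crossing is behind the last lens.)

Answer: -0.9223

Derivation:
Initial: x=7.0000 theta=0.0000
After 1 (propagate distance d=29): x=7.0000 theta=0.0000
After 2 (thin lens f=38): x=7.0000 theta=-7/38 (≈-0.1842)
After 3 (propagate distance d=28): x=35/19 (≈1.8421) theta=-7/38 (≈-0.1842)
After 4 (thin lens f=24): x=35/19 (≈1.8421) theta=-119/456 (≈-0.2610)
After 5 (propagate distance d=8): x=-14/57 (≈-0.2456) theta=-119/456 (≈-0.2610)
After 6 (thin lens f=-46): x=-14/57 (≈-0.2456) theta=-49/184 (≈-0.2663)
z_focus = -x_out/theta_out = -(-14/57)/(-49/184) = -368/399 ≈ -0.9223
Rounded to 4 decimal places: z = -0.9223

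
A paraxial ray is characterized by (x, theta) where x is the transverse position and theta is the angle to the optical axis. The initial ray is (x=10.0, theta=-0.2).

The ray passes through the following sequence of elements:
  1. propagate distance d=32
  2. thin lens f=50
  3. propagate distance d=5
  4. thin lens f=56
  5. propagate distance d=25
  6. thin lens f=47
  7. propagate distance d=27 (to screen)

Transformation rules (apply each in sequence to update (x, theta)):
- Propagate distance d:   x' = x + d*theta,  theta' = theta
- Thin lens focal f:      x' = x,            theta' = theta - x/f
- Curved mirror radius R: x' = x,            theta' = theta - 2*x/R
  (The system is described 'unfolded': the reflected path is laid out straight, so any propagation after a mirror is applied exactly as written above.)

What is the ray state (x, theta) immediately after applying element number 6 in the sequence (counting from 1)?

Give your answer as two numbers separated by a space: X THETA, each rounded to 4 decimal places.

Answer: -5.5600 -0.1937

Derivation:
Initial: x=10.0000 theta=-0.2000
After 1 (propagate distance d=32): x=3.6000 theta=-0.2000
After 2 (thin lens f=50): x=3.6000 theta=-0.2720
After 3 (propagate distance d=5): x=2.2400 theta=-0.2720
After 4 (thin lens f=56): x=2.2400 theta=-0.3120
After 5 (propagate distance d=25): x=-5.5600 theta=-0.3120
After 6 (thin lens f=47): x=-5.5600 theta=-1138/5875 (≈-0.1937)
Rounded to 4 decimal places: x = -5.5600, theta = -0.1937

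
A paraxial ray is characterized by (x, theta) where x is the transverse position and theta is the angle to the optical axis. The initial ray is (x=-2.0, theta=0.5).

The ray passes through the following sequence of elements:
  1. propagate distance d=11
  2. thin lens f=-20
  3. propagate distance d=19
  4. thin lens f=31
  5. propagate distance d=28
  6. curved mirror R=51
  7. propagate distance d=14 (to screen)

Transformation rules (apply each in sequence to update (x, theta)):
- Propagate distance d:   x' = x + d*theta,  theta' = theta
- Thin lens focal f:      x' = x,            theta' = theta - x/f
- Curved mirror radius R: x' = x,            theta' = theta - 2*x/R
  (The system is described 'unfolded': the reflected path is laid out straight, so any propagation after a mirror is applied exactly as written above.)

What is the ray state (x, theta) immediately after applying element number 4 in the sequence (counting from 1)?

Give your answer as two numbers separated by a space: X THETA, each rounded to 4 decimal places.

Answer: 16.3250 0.1484

Derivation:
Initial: x=-2.0000 theta=0.5000
After 1 (propagate distance d=11): x=3.5000 theta=0.5000
After 2 (thin lens f=-20): x=3.5000 theta=0.6750
After 3 (propagate distance d=19): x=16.3250 theta=0.6750
After 4 (thin lens f=31): x=16.3250 theta=23/155 (≈0.1484)
Rounded to 4 decimal places: x = 16.3250, theta = 0.1484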